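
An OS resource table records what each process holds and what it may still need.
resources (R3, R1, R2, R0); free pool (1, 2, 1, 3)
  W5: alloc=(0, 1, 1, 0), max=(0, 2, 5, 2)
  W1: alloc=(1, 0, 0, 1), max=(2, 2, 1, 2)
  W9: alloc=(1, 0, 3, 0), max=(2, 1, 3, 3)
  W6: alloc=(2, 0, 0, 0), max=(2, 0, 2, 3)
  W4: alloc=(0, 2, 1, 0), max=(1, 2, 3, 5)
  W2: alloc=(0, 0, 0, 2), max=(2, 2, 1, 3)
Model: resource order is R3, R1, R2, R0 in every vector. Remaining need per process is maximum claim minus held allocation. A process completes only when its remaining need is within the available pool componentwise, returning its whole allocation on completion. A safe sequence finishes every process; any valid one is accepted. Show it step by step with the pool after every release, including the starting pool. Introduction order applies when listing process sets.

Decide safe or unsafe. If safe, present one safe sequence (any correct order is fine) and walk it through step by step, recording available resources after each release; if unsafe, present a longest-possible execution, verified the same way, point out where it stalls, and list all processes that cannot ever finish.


SAFE, for example via the order W9, W5, W1, W2, W4, W6.
Key observation: the order's first zero-slack moment is W9 ((1, 1, 0, 3) needed, (1, 2, 1, 3) free — a requested resource with nothing to spare).
Walking it through:
  pool = (1, 2, 1, 3)
  W9: need (1, 1, 0, 3) fits (1, 2, 1, 3); releases (1, 0, 3, 0), pool now (2, 2, 4, 3)
  W5: need (0, 1, 4, 2) fits (2, 2, 4, 3); releases (0, 1, 1, 0), pool now (2, 3, 5, 3)
  W1: need (1, 2, 1, 1) fits (2, 3, 5, 3); releases (1, 0, 0, 1), pool now (3, 3, 5, 4)
  W2: need (2, 2, 1, 1) fits (3, 3, 5, 4); releases (0, 0, 0, 2), pool now (3, 3, 5, 6)
  W4: need (1, 0, 2, 5) fits (3, 3, 5, 6); releases (0, 2, 1, 0), pool now (3, 5, 6, 6)
  W6: need (0, 0, 2, 3) fits (3, 5, 6, 6); releases (2, 0, 0, 0), pool now (5, 5, 6, 6)


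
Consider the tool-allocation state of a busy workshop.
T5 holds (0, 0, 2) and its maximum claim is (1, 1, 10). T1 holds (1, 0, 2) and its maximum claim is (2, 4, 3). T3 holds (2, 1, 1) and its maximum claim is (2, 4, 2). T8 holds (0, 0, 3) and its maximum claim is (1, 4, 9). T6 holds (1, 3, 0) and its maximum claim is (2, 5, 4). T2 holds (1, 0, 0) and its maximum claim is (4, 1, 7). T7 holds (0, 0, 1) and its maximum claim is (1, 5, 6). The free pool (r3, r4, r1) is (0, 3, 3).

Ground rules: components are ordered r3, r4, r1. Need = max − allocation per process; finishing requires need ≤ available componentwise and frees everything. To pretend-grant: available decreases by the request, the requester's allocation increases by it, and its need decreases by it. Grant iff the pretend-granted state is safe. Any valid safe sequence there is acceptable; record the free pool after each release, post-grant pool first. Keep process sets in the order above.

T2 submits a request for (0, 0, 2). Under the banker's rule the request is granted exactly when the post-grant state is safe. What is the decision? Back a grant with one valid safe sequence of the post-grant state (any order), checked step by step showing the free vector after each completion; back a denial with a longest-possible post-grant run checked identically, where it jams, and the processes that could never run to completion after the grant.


DENY — the pretend-granted state is unsafe.
Key observation: once T3, T1, T6 finish, the pool peaks at (4, 7, 4) — and every remaining process still needs more r1 than that.
After a pretend grant, a maximal execution: T3, T1, T6 — then nothing else fits. Check, step by step:
  pool = (0, 3, 1)
  run T3 (needs (0, 3, 1), free (0, 3, 1)); after release of (2, 1, 1) the pool is (2, 4, 2)
  run T1 (needs (1, 4, 1), free (2, 4, 2)); after release of (1, 0, 2) the pool is (3, 4, 4)
  run T6 (needs (1, 2, 4), free (3, 4, 4)); after release of (1, 3, 0) the pool is (4, 7, 4)
  T5 still needs (1, 1, 8) but only (4, 7, 4) is free — short on r1
  T8 still needs (1, 4, 6) but only (4, 7, 4) is free — short on r1
  T2 still needs (3, 1, 5) but only (4, 7, 4) is free — short on r1
  T7 still needs (1, 5, 5) but only (4, 7, 4) is free — short on r1
Post-grant, the permanently blocked set is T5, T8, T2 and T7.


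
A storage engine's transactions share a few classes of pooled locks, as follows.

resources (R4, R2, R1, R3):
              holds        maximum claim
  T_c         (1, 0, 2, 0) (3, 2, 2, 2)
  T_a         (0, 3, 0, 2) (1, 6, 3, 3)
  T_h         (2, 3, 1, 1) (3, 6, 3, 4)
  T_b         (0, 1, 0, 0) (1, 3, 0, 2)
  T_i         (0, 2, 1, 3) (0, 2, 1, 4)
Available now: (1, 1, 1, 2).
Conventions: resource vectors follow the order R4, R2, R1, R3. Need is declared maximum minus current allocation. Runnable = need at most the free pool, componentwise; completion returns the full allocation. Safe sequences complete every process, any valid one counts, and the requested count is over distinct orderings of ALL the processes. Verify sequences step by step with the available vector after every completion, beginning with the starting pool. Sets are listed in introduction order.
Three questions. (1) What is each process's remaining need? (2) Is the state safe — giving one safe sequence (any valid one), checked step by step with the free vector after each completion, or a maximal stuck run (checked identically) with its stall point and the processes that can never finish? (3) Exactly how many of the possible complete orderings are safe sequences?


(1) Outstanding need per process (order R4, R2, R1, R3):
  T_c: (2, 2, 0, 2)
  T_a: (1, 3, 3, 1)
  T_h: (1, 3, 2, 3)
  T_b: (1, 2, 0, 2)
  T_i: (0, 0, 0, 1)
(2) SAFE, for example via the order T_i, T_b, T_h, T_a, T_c.
Key observation: reading the order forward, T_b is the first process whose need (1, 2, 0, 2) meets the free pool (1, 3, 2, 5) exactly on a resource it requests.
Check, step by step:
  pool = (1, 1, 1, 2)
  T_i needs (0, 0, 0, 1) <= (1, 1, 1, 2) -> finishes; pool += (0, 2, 1, 3) = (1, 3, 2, 5)
  T_b needs (1, 2, 0, 2) <= (1, 3, 2, 5) -> finishes; pool += (0, 1, 0, 0) = (1, 4, 2, 5)
  T_h needs (1, 3, 2, 3) <= (1, 4, 2, 5) -> finishes; pool += (2, 3, 1, 1) = (3, 7, 3, 6)
  T_a needs (1, 3, 3, 1) <= (3, 7, 3, 6) -> finishes; pool += (0, 3, 0, 2) = (3, 10, 3, 8)
  T_c needs (2, 2, 0, 2) <= (3, 10, 3, 8) -> finishes; pool += (1, 0, 2, 0) = (4, 10, 5, 8)
(3) The exact count: 8 of the possible complete orderings are safe sequences.


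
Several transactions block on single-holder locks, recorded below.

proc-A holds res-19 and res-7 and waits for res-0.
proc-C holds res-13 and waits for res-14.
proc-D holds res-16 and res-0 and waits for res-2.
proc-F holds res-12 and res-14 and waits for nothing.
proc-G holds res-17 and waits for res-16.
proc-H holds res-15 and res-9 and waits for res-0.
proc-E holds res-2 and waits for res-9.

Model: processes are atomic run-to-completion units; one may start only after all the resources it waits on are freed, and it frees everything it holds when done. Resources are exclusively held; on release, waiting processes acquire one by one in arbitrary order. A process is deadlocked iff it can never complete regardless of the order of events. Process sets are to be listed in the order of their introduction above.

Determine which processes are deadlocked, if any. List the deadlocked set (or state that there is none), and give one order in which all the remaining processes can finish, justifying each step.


Deadlocked set: proc-A, proc-D, proc-G, proc-H and proc-E.
Key observation: along proc-D -> proc-E -> proc-H -> proc-D, each member waits on what the next one holds — a deadlock; proc-A and proc-G wait into the deadlock from upstream.
One completion order for the rest: proc-F, proc-C.
Step-by-step check:
  run proc-F (it waits on nothing); releases res-12 and res-14
  run proc-C (all its waits — res-14 — are resolved); releases res-13


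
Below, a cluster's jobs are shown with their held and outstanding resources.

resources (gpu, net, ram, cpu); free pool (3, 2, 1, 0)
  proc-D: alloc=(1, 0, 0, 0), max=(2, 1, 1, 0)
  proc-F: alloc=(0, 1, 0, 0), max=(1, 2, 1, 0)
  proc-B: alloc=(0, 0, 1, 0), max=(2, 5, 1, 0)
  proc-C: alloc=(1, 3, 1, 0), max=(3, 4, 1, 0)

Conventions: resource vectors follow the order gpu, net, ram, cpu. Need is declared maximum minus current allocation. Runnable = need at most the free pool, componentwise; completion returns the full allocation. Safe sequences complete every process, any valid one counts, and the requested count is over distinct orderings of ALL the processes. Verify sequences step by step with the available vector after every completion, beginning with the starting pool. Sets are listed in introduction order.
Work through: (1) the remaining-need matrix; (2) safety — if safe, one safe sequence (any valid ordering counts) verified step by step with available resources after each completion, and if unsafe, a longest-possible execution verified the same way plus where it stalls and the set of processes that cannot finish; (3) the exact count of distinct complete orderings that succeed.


(1) Outstanding need per process (order gpu, net, ram, cpu):
  proc-D: (1, 1, 1, 0)
  proc-F: (1, 1, 1, 0)
  proc-B: (2, 5, 0, 0)
  proc-C: (2, 1, 0, 0)
(2) SAFE — a valid safe sequence is proc-F, proc-C, proc-B, proc-D.
Key observation: the first exact fit in this order is proc-F — it needs (1, 1, 1, 0) with (3, 2, 1, 0) free, meeting a requested resource to the last unit.
Walking it through:
  pool = (3, 2, 1, 0)
  proc-F needs (1, 1, 1, 0) <= (3, 2, 1, 0) -> finishes; pool += (0, 1, 0, 0) = (3, 3, 1, 0)
  proc-C needs (2, 1, 0, 0) <= (3, 3, 1, 0) -> finishes; pool += (1, 3, 1, 0) = (4, 6, 2, 0)
  proc-B needs (2, 5, 0, 0) <= (4, 6, 2, 0) -> finishes; pool += (0, 0, 1, 0) = (4, 6, 3, 0)
  proc-D needs (1, 1, 1, 0) <= (4, 6, 3, 0) -> finishes; pool += (1, 0, 0, 0) = (5, 6, 3, 0)
(3) Precisely 12 of the possible complete orderings are safe sequences.


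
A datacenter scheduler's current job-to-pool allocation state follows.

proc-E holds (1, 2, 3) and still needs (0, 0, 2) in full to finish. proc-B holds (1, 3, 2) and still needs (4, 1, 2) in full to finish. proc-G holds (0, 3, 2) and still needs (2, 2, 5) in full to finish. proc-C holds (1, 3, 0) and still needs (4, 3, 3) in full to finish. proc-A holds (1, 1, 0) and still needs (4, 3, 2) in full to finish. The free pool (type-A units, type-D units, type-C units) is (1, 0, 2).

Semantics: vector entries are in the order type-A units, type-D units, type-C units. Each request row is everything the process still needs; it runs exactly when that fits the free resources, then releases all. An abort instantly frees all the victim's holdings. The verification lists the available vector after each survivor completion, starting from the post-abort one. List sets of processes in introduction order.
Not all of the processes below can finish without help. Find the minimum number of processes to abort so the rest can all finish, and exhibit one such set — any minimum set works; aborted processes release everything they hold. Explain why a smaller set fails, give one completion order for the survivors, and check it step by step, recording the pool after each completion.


The answer: abort proc-B and proc-C.
Key observation: before aborting proc-B and proc-C, proc-A was permanently blocked — no order could ever run it; afterwards it completes at step 3.
No one abort is enough; case by case: proc-E alone leaves proc-B blocked (short on type-A units); proc-B alone leaves proc-C blocked (short on type-A units); proc-G alone leaves proc-B blocked (short on type-A units); proc-C alone leaves proc-B blocked (short on type-A units); proc-A alone leaves proc-B blocked (short on type-A units).
Survivors finish in the order: proc-E, proc-G, proc-A. Walking it through (pool after the aborts first):
  pool = (3, 6, 4)
  proc-E: need (0, 0, 2) fits (3, 6, 4); releases (1, 2, 3), pool now (4, 8, 7)
  proc-G: need (2, 2, 5) fits (4, 8, 7); releases (0, 3, 2), pool now (4, 11, 9)
  proc-A: need (4, 3, 2) fits (4, 11, 9); releases (1, 1, 0), pool now (5, 12, 9)


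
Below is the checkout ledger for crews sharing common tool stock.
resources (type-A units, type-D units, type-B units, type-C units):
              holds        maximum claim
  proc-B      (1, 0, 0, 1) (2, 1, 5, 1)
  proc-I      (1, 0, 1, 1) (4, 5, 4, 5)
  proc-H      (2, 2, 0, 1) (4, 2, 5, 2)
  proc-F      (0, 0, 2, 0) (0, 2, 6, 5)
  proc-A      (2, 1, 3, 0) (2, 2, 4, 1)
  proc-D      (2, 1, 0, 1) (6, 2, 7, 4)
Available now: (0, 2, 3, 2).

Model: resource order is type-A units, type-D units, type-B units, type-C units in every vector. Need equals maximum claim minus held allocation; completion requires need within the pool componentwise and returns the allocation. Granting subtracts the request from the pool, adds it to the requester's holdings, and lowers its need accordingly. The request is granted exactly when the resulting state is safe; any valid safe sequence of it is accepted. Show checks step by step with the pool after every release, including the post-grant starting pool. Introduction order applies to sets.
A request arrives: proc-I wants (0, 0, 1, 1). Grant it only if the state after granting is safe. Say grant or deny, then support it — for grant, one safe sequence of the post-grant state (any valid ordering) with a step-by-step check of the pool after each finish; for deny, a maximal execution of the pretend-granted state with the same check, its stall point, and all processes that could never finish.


GRANT — the state after the grant stays safe, e.g. via proc-A, proc-B, proc-H, proc-I, proc-F, proc-D.
Key observation: the transfer keeps a workable pool ((0, 2, 2, 1)); proc-A starts the safe sequence.
Verifying the post-grant state step by step:
  pool = (0, 2, 2, 1)
  run proc-A (needs (0, 1, 1, 1), free (0, 2, 2, 1)); after release of (2, 1, 3, 0) the pool is (2, 3, 5, 1)
  run proc-B (needs (1, 1, 5, 0), free (2, 3, 5, 1)); after release of (1, 0, 0, 1) the pool is (3, 3, 5, 2)
  run proc-H (needs (2, 0, 5, 1), free (3, 3, 5, 2)); after release of (2, 2, 0, 1) the pool is (5, 5, 5, 3)
  run proc-I (needs (3, 5, 2, 3), free (5, 5, 5, 3)); after release of (1, 0, 2, 2) the pool is (6, 5, 7, 5)
  run proc-F (needs (0, 2, 4, 5), free (6, 5, 7, 5)); after release of (0, 0, 2, 0) the pool is (6, 5, 9, 5)
  run proc-D (needs (4, 1, 7, 3), free (6, 5, 9, 5)); after release of (2, 1, 0, 1) the pool is (8, 6, 9, 6)


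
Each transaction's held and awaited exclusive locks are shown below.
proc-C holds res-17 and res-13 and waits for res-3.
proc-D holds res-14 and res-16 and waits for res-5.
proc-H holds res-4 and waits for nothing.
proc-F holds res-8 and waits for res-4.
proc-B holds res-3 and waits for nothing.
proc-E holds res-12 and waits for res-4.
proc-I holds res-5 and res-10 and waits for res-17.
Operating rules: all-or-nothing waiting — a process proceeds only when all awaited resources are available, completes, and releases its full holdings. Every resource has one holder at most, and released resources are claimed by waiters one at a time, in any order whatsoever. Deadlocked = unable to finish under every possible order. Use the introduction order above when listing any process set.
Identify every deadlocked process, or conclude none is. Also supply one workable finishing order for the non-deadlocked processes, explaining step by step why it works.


The deadlocked set is empty.
Key observation: every chain of waits terminates; starting from the processes that wait on nothing, all the rest unlock in turn.
A valid finishing order for the others: proc-H, proc-B, proc-C, proc-I, proc-D, proc-E, proc-F.
Step-by-step check:
  proc-H waits on nothing -> runs at once and releases res-4
  proc-B waits on nothing -> runs at once and releases res-3
  proc-C waits on res-3 — all released -> runs and releases res-17 and res-13
  proc-I waits on res-17 — all released -> runs and releases res-5 and res-10
  proc-D waits on res-5 — all released -> runs and releases res-14 and res-16
  proc-E waits on res-4 — all released -> runs and releases res-12
  proc-F waits on res-4 — all released -> runs and releases res-8


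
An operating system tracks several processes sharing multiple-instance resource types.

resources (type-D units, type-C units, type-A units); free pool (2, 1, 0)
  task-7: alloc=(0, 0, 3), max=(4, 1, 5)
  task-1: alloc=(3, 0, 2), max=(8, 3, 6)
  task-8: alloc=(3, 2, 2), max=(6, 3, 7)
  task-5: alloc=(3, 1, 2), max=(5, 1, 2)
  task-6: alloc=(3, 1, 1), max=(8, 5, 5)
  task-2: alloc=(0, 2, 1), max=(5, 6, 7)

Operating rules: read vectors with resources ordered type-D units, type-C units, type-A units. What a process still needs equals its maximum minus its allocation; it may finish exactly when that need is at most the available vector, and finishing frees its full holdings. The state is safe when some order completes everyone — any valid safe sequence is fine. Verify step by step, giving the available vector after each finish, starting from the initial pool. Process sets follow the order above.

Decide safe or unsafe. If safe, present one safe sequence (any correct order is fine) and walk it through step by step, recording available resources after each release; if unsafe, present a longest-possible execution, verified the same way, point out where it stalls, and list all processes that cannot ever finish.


SAFE. One safe sequence: task-5, task-7, task-8, task-1, task-6, task-2.
Key observation: task-5 marks the first exact bind of the order: its need (2, 0, 0) fits the free (2, 1, 0) with zero slack on a requested resource.
Walking it through:
  pool = (2, 1, 0)
  run task-5 (needs (2, 0, 0), free (2, 1, 0)); after release of (3, 1, 2) the pool is (5, 2, 2)
  run task-7 (needs (4, 1, 2), free (5, 2, 2)); after release of (0, 0, 3) the pool is (5, 2, 5)
  run task-8 (needs (3, 1, 5), free (5, 2, 5)); after release of (3, 2, 2) the pool is (8, 4, 7)
  run task-1 (needs (5, 3, 4), free (8, 4, 7)); after release of (3, 0, 2) the pool is (11, 4, 9)
  run task-6 (needs (5, 4, 4), free (11, 4, 9)); after release of (3, 1, 1) the pool is (14, 5, 10)
  run task-2 (needs (5, 4, 6), free (14, 5, 10)); after release of (0, 2, 1) the pool is (14, 7, 11)


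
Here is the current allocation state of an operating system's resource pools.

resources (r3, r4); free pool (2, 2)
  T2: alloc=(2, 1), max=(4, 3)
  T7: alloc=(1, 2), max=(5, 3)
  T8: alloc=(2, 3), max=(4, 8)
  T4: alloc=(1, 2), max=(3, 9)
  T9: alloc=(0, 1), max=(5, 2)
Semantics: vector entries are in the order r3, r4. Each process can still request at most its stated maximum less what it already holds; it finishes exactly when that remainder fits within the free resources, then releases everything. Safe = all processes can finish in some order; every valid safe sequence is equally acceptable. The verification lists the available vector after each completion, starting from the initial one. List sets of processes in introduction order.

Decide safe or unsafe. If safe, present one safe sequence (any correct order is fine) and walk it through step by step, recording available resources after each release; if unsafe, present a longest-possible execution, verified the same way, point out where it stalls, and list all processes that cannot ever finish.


SAFE — a valid safe sequence is T2, T7, T8, T4, T9.
Key observation: at T2 the run first touches a limit — (2, 2) against (2, 2), exact on a resource it actually requests.
Verifying each step:
  pool = (2, 2)
  T2: need (2, 2) fits (2, 2); releases (2, 1), pool now (4, 3)
  T7: need (4, 1) fits (4, 3); releases (1, 2), pool now (5, 5)
  T8: need (2, 5) fits (5, 5); releases (2, 3), pool now (7, 8)
  T4: need (2, 7) fits (7, 8); releases (1, 2), pool now (8, 10)
  T9: need (5, 1) fits (8, 10); releases (0, 1), pool now (8, 11)


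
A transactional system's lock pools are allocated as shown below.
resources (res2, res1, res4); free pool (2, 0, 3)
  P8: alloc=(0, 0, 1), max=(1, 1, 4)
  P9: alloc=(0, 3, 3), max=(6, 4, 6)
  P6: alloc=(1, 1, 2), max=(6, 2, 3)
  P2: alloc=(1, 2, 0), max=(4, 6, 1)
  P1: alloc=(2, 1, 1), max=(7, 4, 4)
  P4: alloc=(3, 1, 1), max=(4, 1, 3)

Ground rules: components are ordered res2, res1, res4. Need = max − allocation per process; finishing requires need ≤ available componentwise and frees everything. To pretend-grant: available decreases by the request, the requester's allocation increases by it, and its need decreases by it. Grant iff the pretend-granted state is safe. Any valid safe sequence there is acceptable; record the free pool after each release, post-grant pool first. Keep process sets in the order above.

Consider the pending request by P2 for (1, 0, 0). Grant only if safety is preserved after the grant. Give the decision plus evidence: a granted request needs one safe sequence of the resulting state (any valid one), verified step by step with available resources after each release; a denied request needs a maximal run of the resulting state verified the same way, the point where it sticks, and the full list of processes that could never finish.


DENY — the pretend-granted state is unsafe.
Key observation: after P4, P8 the pool peaks at (4, 1, 5), and each blocked process is short somewhere: P9 on res2; P6 on res2; P2 on res1; P1 on res2, res1.
Pretend the grant happened; the run P4, P8 goes as far as possible. Verifying each step:
  pool = (1, 0, 3)
  run P4 (needs (1, 0, 2), free (1, 0, 3)); after release of (3, 1, 1) the pool is (4, 1, 4)
  run P8 (needs (1, 1, 3), free (4, 1, 4)); after release of (0, 0, 1) the pool is (4, 1, 5)
  blocked: P9 wants (6, 1, 3), pool (4, 1, 5) — not enough res2
  blocked: P6 wants (5, 1, 1), pool (4, 1, 5) — not enough res2
  blocked: P2 wants (2, 4, 1), pool (4, 1, 5) — not enough res1
  blocked: P1 wants (5, 3, 3), pool (4, 1, 5) — not enough res2 and res1
Processes that could never finish after the grant: P9, P6, P2 and P1.


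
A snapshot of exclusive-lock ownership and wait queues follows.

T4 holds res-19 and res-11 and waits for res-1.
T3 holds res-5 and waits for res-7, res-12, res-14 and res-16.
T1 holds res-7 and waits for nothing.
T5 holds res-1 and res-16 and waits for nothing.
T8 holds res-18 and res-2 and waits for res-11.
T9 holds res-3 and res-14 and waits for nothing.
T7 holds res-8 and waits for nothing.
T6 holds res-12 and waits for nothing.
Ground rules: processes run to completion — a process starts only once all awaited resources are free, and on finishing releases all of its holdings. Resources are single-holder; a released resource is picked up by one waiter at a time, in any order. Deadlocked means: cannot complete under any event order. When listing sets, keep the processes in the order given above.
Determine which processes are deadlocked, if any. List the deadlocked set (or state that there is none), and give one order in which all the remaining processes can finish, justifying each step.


Nothing here is deadlocked.
Key observation: there is no circular wait here — follow any chain and it reaches a process that is free to run now.
The rest can finish in the order T1, T9, T5, T7, T6, T3, T4, T8.
Check, step by step:
  T1 waits on nothing -> runs at once and releases res-7
  T9 waits on nothing -> runs at once and releases res-3 and res-14
  T5 waits on nothing -> runs at once and releases res-1 and res-16
  T7 waits on nothing -> runs at once and releases res-8
  T6 waits on nothing -> runs at once and releases res-12
  run T3 (all its waits — res-7, res-12, res-14 and res-16 — are resolved); releases res-5
  run T4 (all its waits — res-1 — are resolved); releases res-19 and res-11
  run T8 (all its waits — res-11 — are resolved); releases res-18 and res-2


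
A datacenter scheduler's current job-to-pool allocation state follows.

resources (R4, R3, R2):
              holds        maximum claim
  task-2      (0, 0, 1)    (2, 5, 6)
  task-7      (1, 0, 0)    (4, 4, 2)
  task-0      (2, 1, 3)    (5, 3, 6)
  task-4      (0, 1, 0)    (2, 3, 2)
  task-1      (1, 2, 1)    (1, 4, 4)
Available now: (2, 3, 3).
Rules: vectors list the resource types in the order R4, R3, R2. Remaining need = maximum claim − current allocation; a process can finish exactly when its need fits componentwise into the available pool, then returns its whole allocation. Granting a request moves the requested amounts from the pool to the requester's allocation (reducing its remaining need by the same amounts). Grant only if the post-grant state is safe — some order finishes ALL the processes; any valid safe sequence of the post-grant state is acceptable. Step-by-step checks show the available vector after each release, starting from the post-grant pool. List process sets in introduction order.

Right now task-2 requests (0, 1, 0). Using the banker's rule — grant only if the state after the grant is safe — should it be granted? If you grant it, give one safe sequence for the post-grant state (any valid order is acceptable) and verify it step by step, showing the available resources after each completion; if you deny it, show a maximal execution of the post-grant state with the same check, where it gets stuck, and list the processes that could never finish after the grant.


GRANT. The post-grant state is safe; one safe sequence: task-4, task-1, task-0, task-2, task-7.
Key observation: granting shrinks the pool to (2, 2, 3), yet task-4 still fits and the chain goes through.
Check on the post-grant state, step by step:
  pool = (2, 2, 3)
  task-4: need (2, 2, 2) fits (2, 2, 3); releases (0, 1, 0), pool now (2, 3, 3)
  task-1: need (0, 2, 3) fits (2, 3, 3); releases (1, 2, 1), pool now (3, 5, 4)
  task-0: need (3, 2, 3) fits (3, 5, 4); releases (2, 1, 3), pool now (5, 6, 7)
  task-2: need (2, 4, 5) fits (5, 6, 7); releases (0, 1, 1), pool now (5, 7, 8)
  task-7: need (3, 4, 2) fits (5, 7, 8); releases (1, 0, 0), pool now (6, 7, 8)


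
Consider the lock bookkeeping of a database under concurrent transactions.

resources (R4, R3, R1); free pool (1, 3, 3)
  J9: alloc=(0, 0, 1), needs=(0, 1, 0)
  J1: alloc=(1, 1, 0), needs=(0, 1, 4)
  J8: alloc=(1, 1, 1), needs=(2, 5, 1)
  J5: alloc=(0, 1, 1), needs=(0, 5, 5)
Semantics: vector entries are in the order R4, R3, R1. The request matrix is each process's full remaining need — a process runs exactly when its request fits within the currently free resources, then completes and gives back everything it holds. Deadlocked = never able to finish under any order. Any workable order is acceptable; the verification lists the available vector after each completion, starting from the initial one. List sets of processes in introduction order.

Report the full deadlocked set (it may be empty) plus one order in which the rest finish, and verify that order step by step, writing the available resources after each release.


The deadlocked set is J8 and J5.
Key observation: J9, J1 can finish, but then (2, 4, 4) is all there is, and the blocked group's R3 demands exceed it.
A valid finishing order for the others: J9, J1. Check, step by step:
  pool = (1, 3, 3)
  run J9 (needs (0, 1, 0), free (1, 3, 3)); after release of (0, 0, 1) the pool is (1, 3, 4)
  run J1 (needs (0, 1, 4), free (1, 3, 4)); after release of (1, 1, 0) the pool is (2, 4, 4)
The stuck group stays short no matter what:
  J8 still needs (2, 5, 1) but only (2, 4, 4) is free — short on R3
  J5 still needs (0, 5, 5) but only (2, 4, 4) is free — short on R3 and R1


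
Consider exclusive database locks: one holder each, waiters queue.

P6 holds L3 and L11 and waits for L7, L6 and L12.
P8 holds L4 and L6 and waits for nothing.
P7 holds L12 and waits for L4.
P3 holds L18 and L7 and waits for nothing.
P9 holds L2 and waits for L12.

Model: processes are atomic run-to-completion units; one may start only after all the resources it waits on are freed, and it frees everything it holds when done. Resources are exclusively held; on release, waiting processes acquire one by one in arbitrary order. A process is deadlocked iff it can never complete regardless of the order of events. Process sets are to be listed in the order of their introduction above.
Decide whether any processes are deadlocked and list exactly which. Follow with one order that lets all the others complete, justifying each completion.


Nothing here is deadlocked.
Key observation: every chain of waits terminates; starting from the processes that wait on nothing, all the rest unlock in turn.
One completion order for the rest: P8, P3, P7, P9, P6.
Step-by-step check:
  P8: no waits; runs immediately, freeing L4 and L6
  P3: no waits; runs immediately, freeing L18 and L7
  P7: everything it awaited (L4) is free; runs, freeing L12
  P9: everything it awaited (L12) is free; runs, freeing L2
  P6: everything it awaited (L7, L6 and L12) is free; runs, freeing L3 and L11


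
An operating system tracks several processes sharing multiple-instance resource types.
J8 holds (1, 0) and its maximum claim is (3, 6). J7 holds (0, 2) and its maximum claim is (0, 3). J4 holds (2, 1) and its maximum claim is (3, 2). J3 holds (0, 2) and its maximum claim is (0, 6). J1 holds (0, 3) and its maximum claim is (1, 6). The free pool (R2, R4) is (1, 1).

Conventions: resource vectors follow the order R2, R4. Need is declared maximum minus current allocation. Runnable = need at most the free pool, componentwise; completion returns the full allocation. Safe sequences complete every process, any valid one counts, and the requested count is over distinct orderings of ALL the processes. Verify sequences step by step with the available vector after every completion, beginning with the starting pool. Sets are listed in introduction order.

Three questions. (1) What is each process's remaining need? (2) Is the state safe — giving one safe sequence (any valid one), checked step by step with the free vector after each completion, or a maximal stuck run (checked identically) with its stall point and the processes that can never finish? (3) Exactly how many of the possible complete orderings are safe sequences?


(1) Need matrix, components ordered R2, R4:
  J8: (2, 6)
  J7: (0, 1)
  J4: (1, 1)
  J3: (0, 4)
  J1: (1, 3)
(2) SAFE, for example via the order J7, J4, J3, J8, J1.
Key observation: the order's first zero-slack moment is J7 ((0, 1) needed, (1, 1) free — a requested resource with nothing to spare).
Verifying each step:
  pool = (1, 1)
  J7 needs (0, 1) <= (1, 1) -> finishes; pool += (0, 2) = (1, 3)
  J4 needs (1, 1) <= (1, 3) -> finishes; pool += (2, 1) = (3, 4)
  J3 needs (0, 4) <= (3, 4) -> finishes; pool += (0, 2) = (3, 6)
  J8 needs (2, 6) <= (3, 6) -> finishes; pool += (1, 0) = (4, 6)
  J1 needs (1, 3) <= (4, 6) -> finishes; pool += (0, 3) = (4, 9)
(3) Precisely 11 of the possible complete orderings are safe sequences.


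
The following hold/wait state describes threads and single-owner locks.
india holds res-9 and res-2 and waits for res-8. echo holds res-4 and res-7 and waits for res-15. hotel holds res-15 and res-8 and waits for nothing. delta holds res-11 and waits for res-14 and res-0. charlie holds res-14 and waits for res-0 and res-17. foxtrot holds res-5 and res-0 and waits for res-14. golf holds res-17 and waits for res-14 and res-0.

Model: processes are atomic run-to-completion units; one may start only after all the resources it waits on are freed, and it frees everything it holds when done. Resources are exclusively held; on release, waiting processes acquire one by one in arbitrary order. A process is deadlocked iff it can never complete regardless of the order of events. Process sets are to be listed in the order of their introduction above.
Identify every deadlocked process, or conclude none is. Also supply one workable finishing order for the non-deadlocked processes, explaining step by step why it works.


Deadlocked set: delta, charlie, foxtrot and golf.
Key observation: nobody on the ring charlie -> foxtrot -> charlie can start until another member finishes, which never happens; golf is caught in further circular waits and delta waits into the deadlock from upstream.
The rest can finish in the order hotel, echo, india.
Verifying each step:
  run hotel (it waits on nothing); releases res-15 and res-8
  echo: everything it awaited (res-15) is free; runs, freeing res-4 and res-7
  india: everything it awaited (res-8) is free; runs, freeing res-9 and res-2


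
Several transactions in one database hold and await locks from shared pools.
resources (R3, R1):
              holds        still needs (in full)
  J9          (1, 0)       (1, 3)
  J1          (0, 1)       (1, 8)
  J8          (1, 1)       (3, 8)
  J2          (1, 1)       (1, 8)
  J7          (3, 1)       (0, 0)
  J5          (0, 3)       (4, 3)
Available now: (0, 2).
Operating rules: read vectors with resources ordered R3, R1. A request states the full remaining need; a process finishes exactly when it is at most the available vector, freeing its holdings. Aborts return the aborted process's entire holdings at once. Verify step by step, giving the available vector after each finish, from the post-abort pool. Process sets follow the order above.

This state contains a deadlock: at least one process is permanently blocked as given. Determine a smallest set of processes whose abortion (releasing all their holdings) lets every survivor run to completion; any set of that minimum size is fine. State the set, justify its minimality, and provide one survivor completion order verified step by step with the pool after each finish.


The answer: abort J1 and J8.
Key observation: J2 was stuck for good until J1 and J8 gave back (1, 2); in the order shown it finishes at step 4.
No one abort is enough; case by case: J9 alone leaves J1 blocked (short on R1); J1 alone leaves J8 blocked (short on R1); J8 alone leaves J1 blocked (short on R1); J2 alone leaves J1 blocked (short on R1); J7 alone leaves J1 blocked (short on R1); J5 alone leaves J1 blocked (short on R1).
The survivors complete as J9, J7, J5, J2. Verifying each step (starting from the post-abort pool):
  pool = (1, 4)
  run J9 (needs (1, 3), free (1, 4)); after release of (1, 0) the pool is (2, 4)
  run J7 (needs (0, 0), free (2, 4)); after release of (3, 1) the pool is (5, 5)
  run J5 (needs (4, 3), free (5, 5)); after release of (0, 3) the pool is (5, 8)
  run J2 (needs (1, 8), free (5, 8)); after release of (1, 1) the pool is (6, 9)


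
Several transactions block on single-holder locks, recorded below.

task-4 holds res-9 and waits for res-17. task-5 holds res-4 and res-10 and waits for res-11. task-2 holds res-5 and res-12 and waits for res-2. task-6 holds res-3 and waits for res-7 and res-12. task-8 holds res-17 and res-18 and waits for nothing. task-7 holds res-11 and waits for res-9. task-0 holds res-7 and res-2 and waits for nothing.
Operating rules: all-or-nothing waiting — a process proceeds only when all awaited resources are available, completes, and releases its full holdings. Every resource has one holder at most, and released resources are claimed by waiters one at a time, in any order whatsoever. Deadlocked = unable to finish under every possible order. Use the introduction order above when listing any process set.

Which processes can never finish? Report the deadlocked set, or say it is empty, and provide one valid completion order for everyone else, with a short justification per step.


The deadlocked set is empty.
Key observation: the wait graph is acyclic; completion cascades from the unblocked processes through everyone else.
One completion order for the rest: task-0, task-8, task-2, task-4, task-7, task-5, task-6.
Check, step by step:
  task-0 waits on nothing -> runs at once and releases res-7 and res-2
  task-8 waits on nothing -> runs at once and releases res-17 and res-18
  task-2 waits on res-2 — all released -> runs and releases res-5 and res-12
  task-4 waits on res-17 — all released -> runs and releases res-9
  task-7 waits on res-9 — all released -> runs and releases res-11
  task-5 waits on res-11 — all released -> runs and releases res-4 and res-10
  task-6 waits on res-7 and res-12 — all released -> runs and releases res-3


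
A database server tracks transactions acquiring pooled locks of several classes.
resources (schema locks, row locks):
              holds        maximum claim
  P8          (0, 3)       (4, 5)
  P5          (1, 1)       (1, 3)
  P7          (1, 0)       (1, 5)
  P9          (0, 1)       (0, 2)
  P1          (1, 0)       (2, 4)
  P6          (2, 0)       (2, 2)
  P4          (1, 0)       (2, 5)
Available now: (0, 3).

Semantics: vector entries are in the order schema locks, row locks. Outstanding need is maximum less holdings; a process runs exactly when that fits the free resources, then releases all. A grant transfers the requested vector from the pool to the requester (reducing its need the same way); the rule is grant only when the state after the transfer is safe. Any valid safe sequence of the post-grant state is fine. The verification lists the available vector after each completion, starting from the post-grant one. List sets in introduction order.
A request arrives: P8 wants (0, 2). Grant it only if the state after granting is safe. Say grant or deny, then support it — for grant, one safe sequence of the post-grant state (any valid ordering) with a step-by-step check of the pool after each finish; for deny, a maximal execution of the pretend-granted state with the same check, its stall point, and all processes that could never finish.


DENY — the pretend-granted state is unsafe.
Key observation: after P9, P5, P6 the pool peaks at (3, 3), and each blocked process is short somewhere: P8 on schema locks; P7 on row locks; P1 on row locks; P4 on row locks.
After a pretend grant, a maximal execution: P9, P5, P6 — then nothing else fits. Check, step by step:
  pool = (0, 1)
  P9 needs (0, 1) <= (0, 1) -> finishes; pool += (0, 1) = (0, 2)
  P5 needs (0, 2) <= (0, 2) -> finishes; pool += (1, 1) = (1, 3)
  P6 needs (0, 2) <= (1, 3) -> finishes; pool += (2, 0) = (3, 3)
  P8 cannot run: need (4, 0) vs free (3, 3) (insufficient schema locks)
  P7 cannot run: need (0, 5) vs free (3, 3) (insufficient row locks)
  P1 cannot run: need (1, 4) vs free (3, 3) (insufficient row locks)
  P4 cannot run: need (1, 5) vs free (3, 3) (insufficient row locks)
Post-grant, the permanently blocked set is P8, P7, P1 and P4.


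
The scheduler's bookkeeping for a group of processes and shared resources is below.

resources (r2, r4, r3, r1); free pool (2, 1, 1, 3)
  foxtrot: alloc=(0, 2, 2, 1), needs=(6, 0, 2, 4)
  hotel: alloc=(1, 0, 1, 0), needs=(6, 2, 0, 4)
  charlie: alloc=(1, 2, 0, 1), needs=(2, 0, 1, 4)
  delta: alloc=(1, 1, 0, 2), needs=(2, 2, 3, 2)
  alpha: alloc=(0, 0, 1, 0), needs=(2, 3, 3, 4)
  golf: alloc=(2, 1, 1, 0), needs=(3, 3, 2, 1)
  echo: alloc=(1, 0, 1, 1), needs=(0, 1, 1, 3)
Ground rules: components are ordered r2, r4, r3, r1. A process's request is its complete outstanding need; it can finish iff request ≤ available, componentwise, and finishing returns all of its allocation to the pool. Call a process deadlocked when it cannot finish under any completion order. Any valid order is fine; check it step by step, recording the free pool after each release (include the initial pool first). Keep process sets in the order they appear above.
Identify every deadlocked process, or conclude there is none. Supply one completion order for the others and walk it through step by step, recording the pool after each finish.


The deadlocked set is empty.
Key observation: echo can run right away; the returned allocation unlocks the remaining processes in turn.
The rest can finish in the order echo, charlie, golf, hotel, foxtrot, delta, alpha. Verifying each step:
  pool = (2, 1, 1, 3)
  echo needs (0, 1, 1, 3) <= (2, 1, 1, 3) -> finishes; pool += (1, 0, 1, 1) = (3, 1, 2, 4)
  charlie needs (2, 0, 1, 4) <= (3, 1, 2, 4) -> finishes; pool += (1, 2, 0, 1) = (4, 3, 2, 5)
  golf needs (3, 3, 2, 1) <= (4, 3, 2, 5) -> finishes; pool += (2, 1, 1, 0) = (6, 4, 3, 5)
  hotel needs (6, 2, 0, 4) <= (6, 4, 3, 5) -> finishes; pool += (1, 0, 1, 0) = (7, 4, 4, 5)
  foxtrot needs (6, 0, 2, 4) <= (7, 4, 4, 5) -> finishes; pool += (0, 2, 2, 1) = (7, 6, 6, 6)
  delta needs (2, 2, 3, 2) <= (7, 6, 6, 6) -> finishes; pool += (1, 1, 0, 2) = (8, 7, 6, 8)
  alpha needs (2, 3, 3, 4) <= (8, 7, 6, 8) -> finishes; pool += (0, 0, 1, 0) = (8, 7, 7, 8)
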